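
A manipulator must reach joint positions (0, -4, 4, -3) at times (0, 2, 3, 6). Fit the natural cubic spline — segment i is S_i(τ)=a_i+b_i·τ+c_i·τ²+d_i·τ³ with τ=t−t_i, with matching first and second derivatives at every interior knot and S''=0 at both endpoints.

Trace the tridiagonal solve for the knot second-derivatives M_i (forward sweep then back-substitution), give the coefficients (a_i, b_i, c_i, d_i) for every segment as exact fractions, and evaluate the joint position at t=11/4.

  seg 0: a=0 b=-824/141 c=0 d=271/282
  seg 1: a=-4 b=802/141 c=271/47 d=-487/141
  seg 2: a=4 b=967/141 c=-216/47 d=24/47
S(11/4) = 6173/3008

Δ: Δ0=-2, Δ1=8, Δ2=-7/3
row 1: diag=6, rhs=60; c'=1/6, d'=10
row 2: denom=8−1·1/6=47/6; d'=(-62−1·10)/(47/6)=-432/47
back: M2=-432/47
back: M1=10−1/6·-432/47=542/47
M: M0=0, M1=542/47, M2=-432/47, M3=0
seg 0: a=0, c=M0/2=0, d=(M1−M0)/(6·2)=271/282, b=Δ0−h0·(2M0+M1)/6=-824/141
seg 1: a=-4, c=M1/2=271/47, d=(M2−M1)/(6·1)=-487/141, b=Δ1−h1·(2M1+M2)/6=802/141
seg 2: a=4, c=M2/2=-216/47, d=(M3−M2)/(6·3)=24/47, b=Δ2−h2·(2M2+M3)/6=967/141
t_q=11/4 → seg 1, τ=3/4; S=-4+802/141·τ+271/47·τ²+-487/141·τ³=6173/3008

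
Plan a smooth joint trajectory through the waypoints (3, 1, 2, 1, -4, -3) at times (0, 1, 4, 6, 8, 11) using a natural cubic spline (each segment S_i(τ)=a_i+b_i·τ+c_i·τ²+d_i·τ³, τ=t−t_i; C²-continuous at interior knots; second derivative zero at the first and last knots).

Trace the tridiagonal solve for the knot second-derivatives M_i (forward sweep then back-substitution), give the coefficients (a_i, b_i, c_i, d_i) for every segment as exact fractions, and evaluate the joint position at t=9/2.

  seg 0: a=3 b=-989/423 c=0 d=143/423
  seg 1: a=1 b=-560/423 c=143/141 d=-586/3807
  seg 2: a=2 b=256/423 c=-157/423 d=-307/3384
  seg 3: a=1 b=-185/94 c=-1549/1692 d=1099/3384
  seg 4: a=-4 b=-733/423 c=437/423 d=-437/3807
S(9/2) = 6613/3008

Δ: Δ0=-2, Δ1=1/3, Δ2=-1/2, Δ3=-5/2, Δ4=1/3
row 1: diag=8, rhs=14; c'=3/8, d'=7/4
row 2: denom=10−3·3/8=71/8; d'=(-5−3·7/4)/(71/8)=-82/71
row 3: denom=8−2·16/71=536/71; d'=(-12−2·-82/71)/(536/71)=-86/67
row 4: denom=10−2·71/268=1269/134; d'=(17−2·-86/67)/(1269/134)=874/423
back: M4=874/423
back: M3=-86/67−71/268·874/423=-1549/846
back: M2=-82/71−16/71·-1549/846=-314/423
back: M1=7/4−3/8·-314/423=286/141
M: M0=0, M1=286/141, M2=-314/423, M3=-1549/846, M4=874/423, M5=0
seg 0: a=3, c=M0/2=0, d=(M1−M0)/(6·1)=143/423, b=Δ0−h0·(2M0+M1)/6=-989/423
seg 1: a=1, c=M1/2=143/141, d=(M2−M1)/(6·3)=-586/3807, b=Δ1−h1·(2M1+M2)/6=-560/423
seg 2: a=2, c=M2/2=-157/423, d=(M3−M2)/(6·2)=-307/3384, b=Δ2−h2·(2M2+M3)/6=256/423
seg 3: a=1, c=M3/2=-1549/1692, d=(M4−M3)/(6·2)=1099/3384, b=Δ3−h3·(2M3+M4)/6=-185/94
seg 4: a=-4, c=M4/2=437/423, d=(M5−M4)/(6·3)=-437/3807, b=Δ4−h4·(2M4+M5)/6=-733/423
t_q=9/2 → seg 2, τ=1/2; S=2+256/423·τ+-157/423·τ²+-307/3384·τ³=6613/3008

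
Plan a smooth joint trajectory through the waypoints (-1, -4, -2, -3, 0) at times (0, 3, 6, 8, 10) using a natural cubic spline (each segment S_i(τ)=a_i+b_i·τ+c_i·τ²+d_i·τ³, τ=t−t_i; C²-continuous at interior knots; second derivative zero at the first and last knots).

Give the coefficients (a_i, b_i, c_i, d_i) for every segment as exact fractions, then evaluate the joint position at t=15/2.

  seg 0: a=-1 b=-67/42 c=0 d=25/378
  seg 1: a=-4 b=4/21 c=25/42 d=-55/378
  seg 2: a=-2 b=-1/6 c=-5/7 d=23/84
  seg 3: a=-3 b=11/42 c=13/14 d=-13/84
S(15/2) = -657/224

Δ: Δ0=-1, Δ1=2/3, Δ2=-1/2, Δ3=3/2
row 1: diag=12, rhs=10; c'=1/4, d'=5/6
row 2: denom=10−3·1/4=37/4; d'=(-7−3·5/6)/(37/4)=-38/37
row 3: denom=8−2·8/37=280/37; d'=(12−2·-38/37)/(280/37)=13/7
back: M3=13/7
back: M2=-38/37−8/37·13/7=-10/7
back: M1=5/6−1/4·-10/7=25/21
M: M0=0, M1=25/21, M2=-10/7, M3=13/7, M4=0
seg 0: a=-1, c=M0/2=0, d=(M1−M0)/(6·3)=25/378, b=Δ0−h0·(2M0+M1)/6=-67/42
seg 1: a=-4, c=M1/2=25/42, d=(M2−M1)/(6·3)=-55/378, b=Δ1−h1·(2M1+M2)/6=4/21
seg 2: a=-2, c=M2/2=-5/7, d=(M3−M2)/(6·2)=23/84, b=Δ2−h2·(2M2+M3)/6=-1/6
seg 3: a=-3, c=M3/2=13/14, d=(M4−M3)/(6·2)=-13/84, b=Δ3−h3·(2M3+M4)/6=11/42
t_q=15/2 → seg 2, τ=3/2; S=-2+-1/6·τ+-5/7·τ²+23/84·τ³=-657/224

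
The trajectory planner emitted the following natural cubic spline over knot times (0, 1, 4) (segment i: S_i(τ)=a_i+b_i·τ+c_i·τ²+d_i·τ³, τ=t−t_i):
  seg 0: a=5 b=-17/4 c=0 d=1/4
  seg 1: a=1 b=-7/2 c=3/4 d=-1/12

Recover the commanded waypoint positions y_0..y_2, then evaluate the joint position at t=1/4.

y_0=5 y_1=1 y_2=-5
S(1/4) = 1009/256

y_0 = S_0(0) = a_0 = 5
y_1 = S_1(0) = a_1 = 1
y_2 = S_1(3) = -5
t_q=1/4 is in segment 0 (τ=1/4); S_0(τ)=1009/256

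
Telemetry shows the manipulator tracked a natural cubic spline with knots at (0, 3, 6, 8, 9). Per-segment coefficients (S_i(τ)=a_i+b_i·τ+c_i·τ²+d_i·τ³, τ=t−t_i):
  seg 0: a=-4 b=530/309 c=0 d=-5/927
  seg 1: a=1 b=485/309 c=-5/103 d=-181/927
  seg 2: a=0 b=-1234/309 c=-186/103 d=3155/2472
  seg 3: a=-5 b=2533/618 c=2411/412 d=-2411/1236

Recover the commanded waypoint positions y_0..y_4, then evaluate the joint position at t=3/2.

y_0 = S_0(0) = a_0 = -4
y_1 = S_1(0) = a_1 = 1
y_2 = S_2(0) = a_2 = 0
y_3 = S_3(0) = a_3 = -5
y_4 = S_3(1) = 3
t_q=3/2 is in segment 0 (τ=3/2); S_0(τ)=-1191/824

y_0=-4 y_1=1 y_2=0 y_3=-5 y_4=3
S(3/2) = -1191/824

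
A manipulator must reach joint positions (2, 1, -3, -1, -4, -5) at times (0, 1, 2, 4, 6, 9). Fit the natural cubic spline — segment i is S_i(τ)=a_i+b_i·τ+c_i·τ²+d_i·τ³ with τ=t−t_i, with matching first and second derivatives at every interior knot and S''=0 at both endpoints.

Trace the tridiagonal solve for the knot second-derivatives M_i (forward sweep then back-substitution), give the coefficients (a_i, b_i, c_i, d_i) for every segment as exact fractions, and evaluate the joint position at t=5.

Δ: Δ0=-1, Δ1=-4, Δ2=1, Δ3=-3/2, Δ4=-1/3
row 1: diag=4, rhs=-18; c'=1/4, d'=-9/2
row 2: denom=6−1·1/4=23/4; d'=(30−1·-9/2)/(23/4)=6
row 3: denom=8−2·8/23=168/23; d'=(-15−2·6)/(168/23)=-207/56
row 4: denom=10−2·23/84=397/42; d'=(7−2·-207/56)/(397/42)=1209/794
back: M4=1209/794
back: M3=-207/56−23/84·1209/794=-1633/397
back: M2=6−8/23·-1633/397=2950/397
back: M1=-9/2−1/4·2950/397=-2524/397
M: M0=0, M1=-2524/397, M2=2950/397, M3=-1633/397, M4=1209/794, M5=0
seg 0: a=2, c=M0/2=0, d=(M1−M0)/(6·1)=-1262/1191, b=Δ0−h0·(2M0+M1)/6=71/1191
seg 1: a=1, c=M1/2=-1262/397, d=(M2−M1)/(6·1)=2737/1191, b=Δ1−h1·(2M1+M2)/6=-3715/1191
seg 2: a=-3, c=M2/2=1475/397, d=(M3−M2)/(6·2)=-4583/4764, b=Δ2−h2·(2M2+M3)/6=-3076/1191
seg 3: a=-1, c=M3/2=-1633/794, d=(M4−M3)/(6·2)=4475/9528, b=Δ3−h3·(2M3+M4)/6=875/1191
seg 4: a=-4, c=M4/2=1209/1588, d=(M5−M4)/(6·3)=-403/4764, b=Δ4−h4·(2M4+M5)/6=-4421/2382
t_q=5 → seg 3, τ=1; S=-1+875/1191·τ+-1633/794·τ²+4475/9528·τ³=-5883/3176

  seg 0: a=2 b=71/1191 c=0 d=-1262/1191
  seg 1: a=1 b=-3715/1191 c=-1262/397 d=2737/1191
  seg 2: a=-3 b=-3076/1191 c=1475/397 d=-4583/4764
  seg 3: a=-1 b=875/1191 c=-1633/794 d=4475/9528
  seg 4: a=-4 b=-4421/2382 c=1209/1588 d=-403/4764
S(5) = -5883/3176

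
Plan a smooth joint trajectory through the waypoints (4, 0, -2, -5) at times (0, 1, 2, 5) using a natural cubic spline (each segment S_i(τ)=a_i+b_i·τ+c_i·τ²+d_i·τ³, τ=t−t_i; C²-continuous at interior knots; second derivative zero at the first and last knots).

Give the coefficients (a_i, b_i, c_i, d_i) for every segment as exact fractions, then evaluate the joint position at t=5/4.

  seg 0: a=4 b=-139/31 c=0 d=15/31
  seg 1: a=0 b=-94/31 c=45/31 d=-13/31
  seg 2: a=-2 b=-43/31 c=6/31 d=-2/93
S(5/4) = -1337/1984

Δ: Δ0=-4, Δ1=-2, Δ2=-1
row 1: diag=4, rhs=12; c'=1/4, d'=3
row 2: denom=8−1·1/4=31/4; d'=(6−1·3)/(31/4)=12/31
back: M2=12/31
back: M1=3−1/4·12/31=90/31
M: M0=0, M1=90/31, M2=12/31, M3=0
seg 0: a=4, c=M0/2=0, d=(M1−M0)/(6·1)=15/31, b=Δ0−h0·(2M0+M1)/6=-139/31
seg 1: a=0, c=M1/2=45/31, d=(M2−M1)/(6·1)=-13/31, b=Δ1−h1·(2M1+M2)/6=-94/31
seg 2: a=-2, c=M2/2=6/31, d=(M3−M2)/(6·3)=-2/93, b=Δ2−h2·(2M2+M3)/6=-43/31
t_q=5/4 → seg 1, τ=1/4; S=0+-94/31·τ+45/31·τ²+-13/31·τ³=-1337/1984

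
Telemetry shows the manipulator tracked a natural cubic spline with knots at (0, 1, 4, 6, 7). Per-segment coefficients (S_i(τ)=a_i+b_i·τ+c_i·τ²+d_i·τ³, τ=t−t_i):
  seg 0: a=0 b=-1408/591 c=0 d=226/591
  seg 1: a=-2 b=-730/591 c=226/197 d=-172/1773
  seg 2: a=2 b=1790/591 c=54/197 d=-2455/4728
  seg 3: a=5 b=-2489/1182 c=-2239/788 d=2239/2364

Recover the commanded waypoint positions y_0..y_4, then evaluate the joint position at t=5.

y_0 = S_0(0) = a_0 = 0
y_1 = S_1(0) = a_1 = -2
y_2 = S_2(0) = a_2 = 2
y_3 = S_3(0) = a_3 = 5
y_4 = S_3(1) = 1
t_q=5 is in segment 2 (τ=1); S_2(τ)=7539/1576

y_0=0 y_1=-2 y_2=2 y_3=5 y_4=1
S(5) = 7539/1576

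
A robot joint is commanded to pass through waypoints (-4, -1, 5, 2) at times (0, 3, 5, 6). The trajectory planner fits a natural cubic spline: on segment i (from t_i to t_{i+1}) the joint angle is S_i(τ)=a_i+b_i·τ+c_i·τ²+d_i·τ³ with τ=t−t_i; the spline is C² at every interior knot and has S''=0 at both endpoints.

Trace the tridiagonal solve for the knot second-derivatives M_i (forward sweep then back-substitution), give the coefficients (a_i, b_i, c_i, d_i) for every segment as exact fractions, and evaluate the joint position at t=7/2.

  seg 0: a=-4 b=-2/7 c=0 d=1/7
  seg 1: a=-1 b=25/7 c=9/7 d=-11/14
  seg 2: a=5 b=-5/7 c=-24/7 d=8/7
S(7/2) = 113/112

Δ: Δ0=1, Δ1=3, Δ2=-3
row 1: diag=10, rhs=12; c'=1/5, d'=6/5
row 2: denom=6−2·1/5=28/5; d'=(-36−2·6/5)/(28/5)=-48/7
back: M2=-48/7
back: M1=6/5−1/5·-48/7=18/7
M: M0=0, M1=18/7, M2=-48/7, M3=0
seg 0: a=-4, c=M0/2=0, d=(M1−M0)/(6·3)=1/7, b=Δ0−h0·(2M0+M1)/6=-2/7
seg 1: a=-1, c=M1/2=9/7, d=(M2−M1)/(6·2)=-11/14, b=Δ1−h1·(2M1+M2)/6=25/7
seg 2: a=5, c=M2/2=-24/7, d=(M3−M2)/(6·1)=8/7, b=Δ2−h2·(2M2+M3)/6=-5/7
t_q=7/2 → seg 1, τ=1/2; S=-1+25/7·τ+9/7·τ²+-11/14·τ³=113/112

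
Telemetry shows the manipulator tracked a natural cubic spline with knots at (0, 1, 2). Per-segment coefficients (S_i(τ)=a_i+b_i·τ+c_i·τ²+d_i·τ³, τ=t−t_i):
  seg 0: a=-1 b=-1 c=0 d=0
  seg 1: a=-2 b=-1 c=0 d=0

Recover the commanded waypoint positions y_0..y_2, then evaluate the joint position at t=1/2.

y_0=-1 y_1=-2 y_2=-3
S(1/2) = -3/2

y_0 = S_0(0) = a_0 = -1
y_1 = S_1(0) = a_1 = -2
y_2 = S_1(1) = -3
t_q=1/2 is in segment 0 (τ=1/2); S_0(τ)=-3/2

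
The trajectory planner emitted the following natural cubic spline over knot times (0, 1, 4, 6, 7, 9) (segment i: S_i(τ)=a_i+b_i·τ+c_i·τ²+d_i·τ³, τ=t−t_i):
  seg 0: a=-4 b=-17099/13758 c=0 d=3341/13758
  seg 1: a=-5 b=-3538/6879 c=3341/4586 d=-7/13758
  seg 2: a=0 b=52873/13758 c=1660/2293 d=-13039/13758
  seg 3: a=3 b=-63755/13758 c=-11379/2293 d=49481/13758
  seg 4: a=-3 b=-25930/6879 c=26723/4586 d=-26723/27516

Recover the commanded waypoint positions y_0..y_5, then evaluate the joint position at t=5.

y_0 = S_0(0) = a_0 = -4
y_1 = S_1(0) = a_1 = -5
y_2 = S_2(0) = a_2 = 0
y_3 = S_3(0) = a_3 = 3
y_4 = S_4(0) = a_4 = -3
y_5 = S_4(2) = 5
t_q=5 is in segment 2 (τ=1); S_2(τ)=8299/2293

y_0=-4 y_1=-5 y_2=0 y_3=3 y_4=-3 y_5=5
S(5) = 8299/2293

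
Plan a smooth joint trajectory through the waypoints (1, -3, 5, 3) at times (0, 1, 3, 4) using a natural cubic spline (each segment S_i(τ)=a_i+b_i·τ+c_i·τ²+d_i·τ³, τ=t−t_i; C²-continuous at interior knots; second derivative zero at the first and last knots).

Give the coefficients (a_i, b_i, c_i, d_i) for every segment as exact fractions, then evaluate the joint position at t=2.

  seg 0: a=1 b=-47/8 c=0 d=15/8
  seg 1: a=-3 b=-1/4 c=45/8 d=-7/4
  seg 2: a=5 b=5/4 c=-39/8 d=13/8
S(2) = 5/8

Δ: Δ0=-4, Δ1=4, Δ2=-2
row 1: diag=6, rhs=48; c'=1/3, d'=8
row 2: denom=6−2·1/3=16/3; d'=(-36−2·8)/(16/3)=-39/4
back: M2=-39/4
back: M1=8−1/3·-39/4=45/4
M: M0=0, M1=45/4, M2=-39/4, M3=0
seg 0: a=1, c=M0/2=0, d=(M1−M0)/(6·1)=15/8, b=Δ0−h0·(2M0+M1)/6=-47/8
seg 1: a=-3, c=M1/2=45/8, d=(M2−M1)/(6·2)=-7/4, b=Δ1−h1·(2M1+M2)/6=-1/4
seg 2: a=5, c=M2/2=-39/8, d=(M3−M2)/(6·1)=13/8, b=Δ2−h2·(2M2+M3)/6=5/4
t_q=2 → seg 1, τ=1; S=-3+-1/4·τ+45/8·τ²+-7/4·τ³=5/8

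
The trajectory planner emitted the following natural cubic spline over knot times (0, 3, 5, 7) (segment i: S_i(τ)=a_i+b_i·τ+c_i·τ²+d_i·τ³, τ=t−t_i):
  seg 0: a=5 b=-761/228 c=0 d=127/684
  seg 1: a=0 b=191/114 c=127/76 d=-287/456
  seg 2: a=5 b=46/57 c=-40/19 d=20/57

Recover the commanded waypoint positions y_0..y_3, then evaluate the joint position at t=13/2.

y_0 = S_0(0) = a_0 = 5
y_1 = S_1(0) = a_1 = 0
y_2 = S_2(0) = a_2 = 5
y_3 = S_2(2) = 1
t_q=13/2 is in segment 2 (τ=3/2); S_2(τ)=101/38

y_0=5 y_1=0 y_2=5 y_3=1
S(13/2) = 101/38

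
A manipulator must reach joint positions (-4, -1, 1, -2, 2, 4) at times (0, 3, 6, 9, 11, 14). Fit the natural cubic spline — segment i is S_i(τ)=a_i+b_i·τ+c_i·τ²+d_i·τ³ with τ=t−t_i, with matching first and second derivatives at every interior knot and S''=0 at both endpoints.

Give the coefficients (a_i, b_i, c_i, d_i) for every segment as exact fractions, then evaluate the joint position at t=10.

  seg 0: a=-4 b=59/66 c=0 d=7/594
  seg 1: a=-1 b=40/33 c=7/66 d=-19/198
  seg 2: a=1 b=-49/66 c=-25/33 d=133/594
  seg 3: a=-2 b=25/33 c=83/66 d=-7/22
  seg 4: a=2 b=65/33 c=-43/66 d=43/594
S(10) = -10/33

Δ: Δ0=1, Δ1=2/3, Δ2=-1, Δ3=2, Δ4=2/3
row 1: diag=12, rhs=-2; c'=1/4, d'=-1/6
row 2: denom=12−3·1/4=45/4; d'=(-10−3·-1/6)/(45/4)=-38/45
row 3: denom=10−3·4/15=46/5; d'=(18−3·-38/45)/(46/5)=154/69
row 4: denom=10−2·5/23=220/23; d'=(-8−2·154/69)/(220/23)=-43/33
back: M4=-43/33
back: M3=154/69−5/23·-43/33=83/33
back: M2=-38/45−4/15·83/33=-50/33
back: M1=-1/6−1/4·-50/33=7/33
M: M0=0, M1=7/33, M2=-50/33, M3=83/33, M4=-43/33, M5=0
seg 0: a=-4, c=M0/2=0, d=(M1−M0)/(6·3)=7/594, b=Δ0−h0·(2M0+M1)/6=59/66
seg 1: a=-1, c=M1/2=7/66, d=(M2−M1)/(6·3)=-19/198, b=Δ1−h1·(2M1+M2)/6=40/33
seg 2: a=1, c=M2/2=-25/33, d=(M3−M2)/(6·3)=133/594, b=Δ2−h2·(2M2+M3)/6=-49/66
seg 3: a=-2, c=M3/2=83/66, d=(M4−M3)/(6·2)=-7/22, b=Δ3−h3·(2M3+M4)/6=25/33
seg 4: a=2, c=M4/2=-43/66, d=(M5−M4)/(6·3)=43/594, b=Δ4−h4·(2M4+M5)/6=65/33
t_q=10 → seg 3, τ=1; S=-2+25/33·τ+83/66·τ²+-7/22·τ³=-10/33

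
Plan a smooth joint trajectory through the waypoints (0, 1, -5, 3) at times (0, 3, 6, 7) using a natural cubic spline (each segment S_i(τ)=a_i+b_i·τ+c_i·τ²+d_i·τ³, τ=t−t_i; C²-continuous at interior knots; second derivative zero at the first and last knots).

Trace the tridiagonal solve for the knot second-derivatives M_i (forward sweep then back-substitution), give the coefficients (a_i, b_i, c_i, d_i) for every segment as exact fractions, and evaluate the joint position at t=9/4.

Δ: Δ0=1/3, Δ1=-2, Δ2=8
row 1: diag=12, rhs=-14; c'=1/4, d'=-7/6
row 2: denom=8−3·1/4=29/4; d'=(60−3·-7/6)/(29/4)=254/29
back: M2=254/29
back: M1=-7/6−1/4·254/29=-292/87
M: M0=0, M1=-292/87, M2=254/29, M3=0
seg 0: a=0, c=M0/2=0, d=(M1−M0)/(6·3)=-146/783, b=Δ0−h0·(2M0+M1)/6=175/87
seg 1: a=1, c=M1/2=-146/87, d=(M2−M1)/(6·3)=527/783, b=Δ1−h1·(2M1+M2)/6=-263/87
seg 2: a=-5, c=M2/2=127/29, d=(M3−M2)/(6·1)=-127/87, b=Δ2−h2·(2M2+M3)/6=442/87
t_q=9/4 → seg 0, τ=9/4; S=0+175/87·τ+0·τ²+-146/783·τ³=2229/928

  seg 0: a=0 b=175/87 c=0 d=-146/783
  seg 1: a=1 b=-263/87 c=-146/87 d=527/783
  seg 2: a=-5 b=442/87 c=127/29 d=-127/87
S(9/4) = 2229/928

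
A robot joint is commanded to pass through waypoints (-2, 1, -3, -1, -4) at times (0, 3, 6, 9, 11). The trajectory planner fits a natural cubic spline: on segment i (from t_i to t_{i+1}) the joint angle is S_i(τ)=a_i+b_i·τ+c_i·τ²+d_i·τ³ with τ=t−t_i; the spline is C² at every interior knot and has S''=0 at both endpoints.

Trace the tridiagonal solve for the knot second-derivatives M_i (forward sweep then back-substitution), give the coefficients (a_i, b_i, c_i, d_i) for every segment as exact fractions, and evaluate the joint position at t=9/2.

Δ: Δ0=1, Δ1=-4/3, Δ2=2/3, Δ3=-3/2
row 1: diag=12, rhs=-14; c'=1/4, d'=-7/6
row 2: denom=12−3·1/4=45/4; d'=(12−3·-7/6)/(45/4)=62/45
row 3: denom=10−3·4/15=46/5; d'=(-13−3·62/45)/(46/5)=-257/138
back: M3=-257/138
back: M2=62/45−4/15·-257/138=388/207
back: M1=-7/6−1/4·388/207=-677/414
M: M0=0, M1=-677/414, M2=388/207, M3=-257/138, M4=0
seg 0: a=-2, c=M0/2=0, d=(M1−M0)/(6·3)=-677/7452, b=Δ0−h0·(2M0+M1)/6=1505/828
seg 1: a=1, c=M1/2=-677/828, d=(M2−M1)/(6·3)=1453/7452, b=Δ1−h1·(2M1+M2)/6=-263/414
seg 2: a=-3, c=M2/2=194/207, d=(M3−M2)/(6·3)=-1547/7452, b=Δ2−h2·(2M2+M3)/6=-229/828
seg 3: a=-1, c=M3/2=-257/276, d=(M4−M3)/(6·2)=257/1656, b=Δ3−h3·(2M3+M4)/6=-107/414
t_q=9/2 → seg 1, τ=3/2; S=1+-263/414·τ+-677/828·τ²+1453/7452·τ³=-835/736

  seg 0: a=-2 b=1505/828 c=0 d=-677/7452
  seg 1: a=1 b=-263/414 c=-677/828 d=1453/7452
  seg 2: a=-3 b=-229/828 c=194/207 d=-1547/7452
  seg 3: a=-1 b=-107/414 c=-257/276 d=257/1656
S(9/2) = -835/736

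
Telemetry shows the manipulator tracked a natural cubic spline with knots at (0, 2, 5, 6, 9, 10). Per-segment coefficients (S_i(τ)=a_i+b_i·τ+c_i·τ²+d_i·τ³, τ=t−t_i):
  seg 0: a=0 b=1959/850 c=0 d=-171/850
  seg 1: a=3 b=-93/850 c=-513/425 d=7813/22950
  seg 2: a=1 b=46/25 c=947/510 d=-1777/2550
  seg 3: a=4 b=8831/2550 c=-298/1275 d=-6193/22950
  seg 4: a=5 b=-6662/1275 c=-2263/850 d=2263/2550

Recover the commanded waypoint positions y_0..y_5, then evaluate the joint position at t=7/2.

y_0=0 y_1=3 y_2=1 y_3=4 y_4=5 y_5=-2
S(7/2) = 8629/6800

y_0 = S_0(0) = a_0 = 0
y_1 = S_1(0) = a_1 = 3
y_2 = S_2(0) = a_2 = 1
y_3 = S_3(0) = a_3 = 4
y_4 = S_4(0) = a_4 = 5
y_5 = S_4(1) = -2
t_q=7/2 is in segment 1 (τ=3/2); S_1(τ)=8629/6800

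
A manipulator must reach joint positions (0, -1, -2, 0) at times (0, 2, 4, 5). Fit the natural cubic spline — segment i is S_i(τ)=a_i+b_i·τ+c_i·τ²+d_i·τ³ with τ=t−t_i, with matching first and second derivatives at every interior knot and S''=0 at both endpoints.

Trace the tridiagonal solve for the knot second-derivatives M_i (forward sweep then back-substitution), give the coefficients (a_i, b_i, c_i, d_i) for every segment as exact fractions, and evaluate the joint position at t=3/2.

Δ: Δ0=-1/2, Δ1=-1/2, Δ2=2
row 1: diag=8, rhs=0; c'=1/4, d'=0
row 2: denom=6−2·1/4=11/2; d'=(15−2·0)/(11/2)=30/11
back: M2=30/11
back: M1=0−1/4·30/11=-15/22
M: M0=0, M1=-15/22, M2=30/11, M3=0
seg 0: a=0, c=M0/2=0, d=(M1−M0)/(6·2)=-5/88, b=Δ0−h0·(2M0+M1)/6=-3/11
seg 1: a=-1, c=M1/2=-15/44, d=(M2−M1)/(6·2)=25/88, b=Δ1−h1·(2M1+M2)/6=-21/22
seg 2: a=-2, c=M2/2=15/11, d=(M3−M2)/(6·1)=-5/11, b=Δ2−h2·(2M2+M3)/6=12/11
t_q=3/2 → seg 0, τ=3/2; S=0+-3/11·τ+0·τ²+-5/88·τ³=-423/704

  seg 0: a=0 b=-3/11 c=0 d=-5/88
  seg 1: a=-1 b=-21/22 c=-15/44 d=25/88
  seg 2: a=-2 b=12/11 c=15/11 d=-5/11
S(3/2) = -423/704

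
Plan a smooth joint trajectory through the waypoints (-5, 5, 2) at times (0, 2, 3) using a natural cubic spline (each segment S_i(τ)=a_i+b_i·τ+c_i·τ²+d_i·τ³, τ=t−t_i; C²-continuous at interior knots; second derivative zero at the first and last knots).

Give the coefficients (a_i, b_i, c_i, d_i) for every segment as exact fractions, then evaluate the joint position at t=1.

  seg 0: a=-5 b=23/3 c=0 d=-2/3
  seg 1: a=5 b=-1/3 c=-4 d=4/3
S(1) = 2

Δ: Δ0=5, Δ1=-3
row 1: diag=6, rhs=-48; c'=1/6, d'=-8
back: M1=-8
M: M0=0, M1=-8, M2=0
seg 0: a=-5, c=M0/2=0, d=(M1−M0)/(6·2)=-2/3, b=Δ0−h0·(2M0+M1)/6=23/3
seg 1: a=5, c=M1/2=-4, d=(M2−M1)/(6·1)=4/3, b=Δ1−h1·(2M1+M2)/6=-1/3
t_q=1 → seg 0, τ=1; S=-5+23/3·τ+0·τ²+-2/3·τ³=2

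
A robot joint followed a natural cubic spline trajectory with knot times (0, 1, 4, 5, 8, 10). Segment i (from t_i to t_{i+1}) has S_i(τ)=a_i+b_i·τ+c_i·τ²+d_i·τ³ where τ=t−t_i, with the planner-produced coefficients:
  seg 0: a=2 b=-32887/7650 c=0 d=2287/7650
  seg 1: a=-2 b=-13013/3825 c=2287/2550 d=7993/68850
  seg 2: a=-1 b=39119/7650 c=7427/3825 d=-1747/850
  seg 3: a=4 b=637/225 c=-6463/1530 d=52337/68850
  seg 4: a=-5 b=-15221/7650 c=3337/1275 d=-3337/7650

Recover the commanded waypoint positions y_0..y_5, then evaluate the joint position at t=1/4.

y_0 = S_0(0) = a_0 = 2
y_1 = S_1(0) = a_1 = -2
y_2 = S_2(0) = a_2 = -1
y_3 = S_3(0) = a_3 = 4
y_4 = S_4(0) = a_4 = -5
y_5 = S_4(2) = -2
t_q=1/4 is in segment 0 (τ=1/4); S_0(τ)=30353/32640

y_0=2 y_1=-2 y_2=-1 y_3=4 y_4=-5 y_5=-2
S(1/4) = 30353/32640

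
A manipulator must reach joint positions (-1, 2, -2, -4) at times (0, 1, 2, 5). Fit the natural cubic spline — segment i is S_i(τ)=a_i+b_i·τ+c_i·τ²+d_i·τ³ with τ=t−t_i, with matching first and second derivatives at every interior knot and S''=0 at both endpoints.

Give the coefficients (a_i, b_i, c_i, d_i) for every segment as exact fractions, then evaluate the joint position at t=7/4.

  seg 0: a=-1 b=457/93 c=0 d=-178/93
  seg 1: a=2 b=-77/93 c=-178/31 d=239/93
  seg 2: a=-2 b=-428/93 c=61/31 d=-61/279
S(7/4) = -1521/1984

Δ: Δ0=3, Δ1=-4, Δ2=-2/3
row 1: diag=4, rhs=-42; c'=1/4, d'=-21/2
row 2: denom=8−1·1/4=31/4; d'=(20−1·-21/2)/(31/4)=122/31
back: M2=122/31
back: M1=-21/2−1/4·122/31=-356/31
M: M0=0, M1=-356/31, M2=122/31, M3=0
seg 0: a=-1, c=M0/2=0, d=(M1−M0)/(6·1)=-178/93, b=Δ0−h0·(2M0+M1)/6=457/93
seg 1: a=2, c=M1/2=-178/31, d=(M2−M1)/(6·1)=239/93, b=Δ1−h1·(2M1+M2)/6=-77/93
seg 2: a=-2, c=M2/2=61/31, d=(M3−M2)/(6·3)=-61/279, b=Δ2−h2·(2M2+M3)/6=-428/93
t_q=7/4 → seg 1, τ=3/4; S=2+-77/93·τ+-178/31·τ²+239/93·τ³=-1521/1984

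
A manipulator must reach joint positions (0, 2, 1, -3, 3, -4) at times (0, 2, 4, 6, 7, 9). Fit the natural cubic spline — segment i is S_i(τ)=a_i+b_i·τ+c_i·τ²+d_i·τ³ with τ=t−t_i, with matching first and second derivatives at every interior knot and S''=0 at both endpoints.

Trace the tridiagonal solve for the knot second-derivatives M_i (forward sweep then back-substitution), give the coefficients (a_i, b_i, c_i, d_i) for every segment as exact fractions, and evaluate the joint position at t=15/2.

Δ: Δ0=1, Δ1=-1/2, Δ2=-2, Δ3=6, Δ4=-7/2
row 1: diag=8, rhs=-9; c'=1/4, d'=-9/8
row 2: denom=8−2·1/4=15/2; d'=(-9−2·-9/8)/(15/2)=-9/10
row 3: denom=6−2·4/15=82/15; d'=(48−2·-9/10)/(82/15)=747/82
row 4: denom=6−1·15/82=477/82; d'=(-57−1·747/82)/(477/82)=-1807/159
back: M4=-1807/159
back: M3=747/82−15/82·-1807/159=593/53
back: M2=-9/10−4/15·593/53=-1235/318
back: M1=-9/8−1/4·-1235/318=-49/318
M: M0=0, M1=-49/318, M2=-1235/318, M3=593/53, M4=-1807/159, M5=0
seg 0: a=0, c=M0/2=0, d=(M1−M0)/(6·2)=-49/3816, b=Δ0−h0·(2M0+M1)/6=1003/954
seg 1: a=2, c=M1/2=-49/636, d=(M2−M1)/(6·2)=-593/1908, b=Δ1−h1·(2M1+M2)/6=428/477
seg 2: a=1, c=M2/2=-1235/636, d=(M3−M2)/(6·2)=4793/3816, b=Δ2−h2·(2M2+M3)/6=-1498/477
seg 3: a=-3, c=M3/2=593/106, d=(M4−M3)/(6·1)=-1793/477, b=Δ3−h3·(2M3+M4)/6=3973/954
seg 4: a=3, c=M4/2=-1807/318, d=(M5−M4)/(6·2)=1807/1908, b=Δ4−h4·(2M4+M5)/6=3889/954
t_q=15/2 → seg 4, τ=1/2; S=3+3889/954·τ+-1807/318·τ²+1807/1908·τ³=19009/5088

  seg 0: a=0 b=1003/954 c=0 d=-49/3816
  seg 1: a=2 b=428/477 c=-49/636 d=-593/1908
  seg 2: a=1 b=-1498/477 c=-1235/636 d=4793/3816
  seg 3: a=-3 b=3973/954 c=593/106 d=-1793/477
  seg 4: a=3 b=3889/954 c=-1807/318 d=1807/1908
S(15/2) = 19009/5088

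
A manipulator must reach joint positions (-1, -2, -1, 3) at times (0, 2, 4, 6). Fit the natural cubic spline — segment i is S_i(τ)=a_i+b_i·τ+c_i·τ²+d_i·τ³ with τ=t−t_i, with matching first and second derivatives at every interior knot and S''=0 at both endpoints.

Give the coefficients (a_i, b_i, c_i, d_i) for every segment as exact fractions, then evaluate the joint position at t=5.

  seg 0: a=-1 b=-2/3 c=0 d=1/24
  seg 1: a=-2 b=-1/6 c=1/4 d=1/24
  seg 2: a=-1 b=4/3 c=1/2 d=-1/12
S(5) = 3/4

Δ: Δ0=-1/2, Δ1=1/2, Δ2=2
row 1: diag=8, rhs=6; c'=1/4, d'=3/4
row 2: denom=8−2·1/4=15/2; d'=(9−2·3/4)/(15/2)=1
back: M2=1
back: M1=3/4−1/4·1=1/2
M: M0=0, M1=1/2, M2=1, M3=0
seg 0: a=-1, c=M0/2=0, d=(M1−M0)/(6·2)=1/24, b=Δ0−h0·(2M0+M1)/6=-2/3
seg 1: a=-2, c=M1/2=1/4, d=(M2−M1)/(6·2)=1/24, b=Δ1−h1·(2M1+M2)/6=-1/6
seg 2: a=-1, c=M2/2=1/2, d=(M3−M2)/(6·2)=-1/12, b=Δ2−h2·(2M2+M3)/6=4/3
t_q=5 → seg 2, τ=1; S=-1+4/3·τ+1/2·τ²+-1/12·τ³=3/4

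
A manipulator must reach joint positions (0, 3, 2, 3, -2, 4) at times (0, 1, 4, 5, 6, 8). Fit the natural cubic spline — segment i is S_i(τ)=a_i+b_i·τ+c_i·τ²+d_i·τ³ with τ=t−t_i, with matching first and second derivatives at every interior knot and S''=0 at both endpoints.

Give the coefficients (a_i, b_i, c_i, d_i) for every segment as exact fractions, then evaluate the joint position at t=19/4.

Δ: Δ0=3, Δ1=-1/3, Δ2=1, Δ3=-5, Δ4=3
row 1: diag=8, rhs=-20; c'=3/8, d'=-5/2
row 2: denom=8−3·3/8=55/8; d'=(8−3·-5/2)/(55/8)=124/55
row 3: denom=4−1·8/55=212/55; d'=(-36−1·124/55)/(212/55)=-526/53
row 4: denom=6−1·55/212=1217/212; d'=(48−1·-526/53)/(1217/212)=12280/1217
back: M4=12280/1217
back: M3=-526/53−55/212·12280/1217=-15264/1217
back: M2=124/55−8/55·-15264/1217=4964/1217
back: M1=-5/2−3/8·4964/1217=-4904/1217
M: M0=0, M1=-4904/1217, M2=4964/1217, M3=-15264/1217, M4=12280/1217, M5=0
seg 0: a=0, c=M0/2=0, d=(M1−M0)/(6·1)=-2452/3651, b=Δ0−h0·(2M0+M1)/6=13405/3651
seg 1: a=3, c=M1/2=-2452/1217, d=(M2−M1)/(6·3)=4934/10953, b=Δ1−h1·(2M1+M2)/6=6049/3651
seg 2: a=2, c=M2/2=2482/1217, d=(M3−M2)/(6·1)=-10114/3651, b=Δ2−h2·(2M2+M3)/6=6319/3651
seg 3: a=3, c=M3/2=-7632/1217, d=(M4−M3)/(6·1)=13772/3651, b=Δ3−h3·(2M3+M4)/6=-9131/3651
seg 4: a=-2, c=M4/2=6140/1217, d=(M5−M4)/(6·2)=-3070/3651, b=Δ4−h4·(2M4+M5)/6=-13607/3651
t_q=19/4 → seg 2, τ=3/4; S=2+6319/3651·τ+2482/1217·τ²+-10114/3651·τ³=127603/38944

  seg 0: a=0 b=13405/3651 c=0 d=-2452/3651
  seg 1: a=3 b=6049/3651 c=-2452/1217 d=4934/10953
  seg 2: a=2 b=6319/3651 c=2482/1217 d=-10114/3651
  seg 3: a=3 b=-9131/3651 c=-7632/1217 d=13772/3651
  seg 4: a=-2 b=-13607/3651 c=6140/1217 d=-3070/3651
S(19/4) = 127603/38944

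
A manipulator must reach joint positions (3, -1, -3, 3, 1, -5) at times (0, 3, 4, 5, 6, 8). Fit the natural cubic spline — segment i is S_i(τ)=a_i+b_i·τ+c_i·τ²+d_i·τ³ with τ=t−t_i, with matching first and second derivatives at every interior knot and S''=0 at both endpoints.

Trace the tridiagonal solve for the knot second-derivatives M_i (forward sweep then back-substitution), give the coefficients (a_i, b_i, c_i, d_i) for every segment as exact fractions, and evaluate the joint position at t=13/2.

Δ: Δ0=-4/3, Δ1=-2, Δ2=6, Δ3=-2, Δ4=-3
row 1: diag=8, rhs=-4; c'=1/8, d'=-1/2
row 2: denom=4−1·1/8=31/8; d'=(48−1·-1/2)/(31/8)=388/31
row 3: denom=4−1·8/31=116/31; d'=(-48−1·388/31)/(116/31)=-469/29
row 4: denom=6−1·31/116=665/116; d'=(-6−1·-469/29)/(665/116)=236/133
back: M4=236/133
back: M3=-469/29−31/116·236/133=-2214/133
back: M2=388/31−8/31·-2214/133=2236/133
back: M1=-1/2−1/8·2236/133=-346/133
M: M0=0, M1=-346/133, M2=2236/133, M3=-2214/133, M4=236/133, M5=0
seg 0: a=3, c=M0/2=0, d=(M1−M0)/(6·3)=-173/1197, b=Δ0−h0·(2M0+M1)/6=-13/399
seg 1: a=-1, c=M1/2=-173/133, d=(M2−M1)/(6·1)=1291/399, b=Δ1−h1·(2M1+M2)/6=-1570/399
seg 2: a=-3, c=M2/2=1118/133, d=(M3−M2)/(6·1)=-2225/399, b=Δ2−h2·(2M2+M3)/6=1265/399
seg 3: a=3, c=M3/2=-1107/133, d=(M4−M3)/(6·1)=175/57, b=Δ3−h3·(2M3+M4)/6=1298/399
seg 4: a=1, c=M4/2=118/133, d=(M5−M4)/(6·2)=-59/399, b=Δ4−h4·(2M4+M5)/6=-1669/399
t_q=13/2 → seg 4, τ=1/2; S=1+-1669/399·τ+118/133·τ²+-59/399·τ³=-135/152

  seg 0: a=3 b=-13/399 c=0 d=-173/1197
  seg 1: a=-1 b=-1570/399 c=-173/133 d=1291/399
  seg 2: a=-3 b=1265/399 c=1118/133 d=-2225/399
  seg 3: a=3 b=1298/399 c=-1107/133 d=175/57
  seg 4: a=1 b=-1669/399 c=118/133 d=-59/399
S(13/2) = -135/152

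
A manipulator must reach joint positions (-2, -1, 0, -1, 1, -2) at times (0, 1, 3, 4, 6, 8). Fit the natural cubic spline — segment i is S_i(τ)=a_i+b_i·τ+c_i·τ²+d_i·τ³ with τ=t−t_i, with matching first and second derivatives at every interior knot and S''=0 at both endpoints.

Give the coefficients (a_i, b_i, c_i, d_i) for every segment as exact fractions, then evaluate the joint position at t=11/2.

Δ: Δ0=1, Δ1=1/2, Δ2=-1, Δ3=1, Δ4=-3/2
row 1: diag=6, rhs=-3; c'=1/3, d'=-1/2
row 2: denom=6−2·1/3=16/3; d'=(-9−2·-1/2)/(16/3)=-3/2
row 3: denom=6−1·3/16=93/16; d'=(12−1·-3/2)/(93/16)=72/31
row 4: denom=8−2·32/93=680/93; d'=(-15−2·72/31)/(680/93)=-1827/680
back: M4=-1827/680
back: M3=72/31−32/93·-1827/680=276/85
back: M2=-3/2−3/16·276/85=-717/340
back: M1=-1/2−1/3·-717/340=69/340
M: M0=0, M1=69/340, M2=-717/340, M3=276/85, M4=-1827/680, M5=0
seg 0: a=-2, c=M0/2=0, d=(M1−M0)/(6·1)=23/680, b=Δ0−h0·(2M0+M1)/6=657/680
seg 1: a=-1, c=M1/2=69/680, d=(M2−M1)/(6·2)=-131/680, b=Δ1−h1·(2M1+M2)/6=363/340
seg 2: a=0, c=M2/2=-717/680, d=(M3−M2)/(6·1)=607/680, b=Δ2−h2·(2M2+M3)/6=-57/68
seg 3: a=-1, c=M3/2=138/85, d=(M4−M3)/(6·2)=-269/544, b=Δ3−h3·(2M3+M4)/6=-183/680
seg 4: a=1, c=M4/2=-1827/1360, d=(M5−M4)/(6·2)=609/2720, b=Δ4−h4·(2M4+M5)/6=99/340
t_q=11/2 → seg 3, τ=3/2; S=-1+-183/680·τ+138/85·τ²+-269/544·τ³=12629/21760

  seg 0: a=-2 b=657/680 c=0 d=23/680
  seg 1: a=-1 b=363/340 c=69/680 d=-131/680
  seg 2: a=0 b=-57/68 c=-717/680 d=607/680
  seg 3: a=-1 b=-183/680 c=138/85 d=-269/544
  seg 4: a=1 b=99/340 c=-1827/1360 d=609/2720
S(11/2) = 12629/21760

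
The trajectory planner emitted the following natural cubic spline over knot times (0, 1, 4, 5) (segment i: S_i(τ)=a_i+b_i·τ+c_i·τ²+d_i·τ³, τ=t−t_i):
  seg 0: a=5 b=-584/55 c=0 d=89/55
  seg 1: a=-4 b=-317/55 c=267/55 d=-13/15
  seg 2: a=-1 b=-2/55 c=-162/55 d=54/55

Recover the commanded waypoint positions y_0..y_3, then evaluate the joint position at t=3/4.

y_0 = S_0(0) = a_0 = 5
y_1 = S_1(0) = a_1 = -4
y_2 = S_2(0) = a_2 = -1
y_3 = S_2(1) = -3
t_q=3/4 is in segment 0 (τ=3/4); S_0(τ)=-8029/3520

y_0=5 y_1=-4 y_2=-1 y_3=-3
S(3/4) = -8029/3520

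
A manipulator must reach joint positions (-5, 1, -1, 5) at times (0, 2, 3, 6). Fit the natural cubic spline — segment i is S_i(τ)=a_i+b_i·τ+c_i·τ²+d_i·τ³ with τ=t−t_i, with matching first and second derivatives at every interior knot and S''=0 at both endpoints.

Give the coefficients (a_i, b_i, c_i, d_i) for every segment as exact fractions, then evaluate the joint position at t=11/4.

Δ: Δ0=3, Δ1=-2, Δ2=2
row 1: diag=6, rhs=-30; c'=1/6, d'=-5
row 2: denom=8−1·1/6=47/6; d'=(24−1·-5)/(47/6)=174/47
back: M2=174/47
back: M1=-5−1/6·174/47=-264/47
M: M0=0, M1=-264/47, M2=174/47, M3=0
seg 0: a=-5, c=M0/2=0, d=(M1−M0)/(6·2)=-22/47, b=Δ0−h0·(2M0+M1)/6=229/47
seg 1: a=1, c=M1/2=-132/47, d=(M2−M1)/(6·1)=73/47, b=Δ1−h1·(2M1+M2)/6=-35/47
seg 2: a=-1, c=M2/2=87/47, d=(M3−M2)/(6·3)=-29/141, b=Δ2−h2·(2M2+M3)/6=-80/47
t_q=11/4 → seg 1, τ=3/4; S=1+-35/47·τ+-132/47·τ²+73/47·τ³=-1453/3008

  seg 0: a=-5 b=229/47 c=0 d=-22/47
  seg 1: a=1 b=-35/47 c=-132/47 d=73/47
  seg 2: a=-1 b=-80/47 c=87/47 d=-29/141
S(11/4) = -1453/3008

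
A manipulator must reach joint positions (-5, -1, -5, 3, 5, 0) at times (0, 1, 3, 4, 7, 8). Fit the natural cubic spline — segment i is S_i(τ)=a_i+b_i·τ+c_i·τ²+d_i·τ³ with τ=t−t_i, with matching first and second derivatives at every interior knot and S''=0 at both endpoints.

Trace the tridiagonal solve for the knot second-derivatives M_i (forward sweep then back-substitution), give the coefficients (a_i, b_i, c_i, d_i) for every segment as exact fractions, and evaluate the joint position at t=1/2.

  seg 0: a=-5 b=14945/2568 c=0 d=-4673/2568
  seg 1: a=-1 b=463/1284 c=-4673/856 d=2747/1284
  seg 2: a=-5 b=5389/1284 c=6315/856 d=-9179/2568
  seg 3: a=3 b=21131/2568 c=-358/107 d=2119/7704
  seg 4: a=5 b=-5675/1284 c=-745/856 d=745/2568
S(1/2) = -15871/6848

Δ: Δ0=4, Δ1=-2, Δ2=8, Δ3=2/3, Δ4=-5
row 1: diag=6, rhs=-36; c'=1/3, d'=-6
row 2: denom=6−2·1/3=16/3; d'=(60−2·-6)/(16/3)=27/2
row 3: denom=8−1·3/16=125/16; d'=(-44−1·27/2)/(125/16)=-184/25
row 4: denom=8−3·48/125=856/125; d'=(-34−3·-184/25)/(856/125)=-745/428
back: M4=-745/428
back: M3=-184/25−48/125·-745/428=-716/107
back: M2=27/2−3/16·-716/107=6315/428
back: M1=-6−1/3·6315/428=-4673/428
M: M0=0, M1=-4673/428, M2=6315/428, M3=-716/107, M4=-745/428, M5=0
seg 0: a=-5, c=M0/2=0, d=(M1−M0)/(6·1)=-4673/2568, b=Δ0−h0·(2M0+M1)/6=14945/2568
seg 1: a=-1, c=M1/2=-4673/856, d=(M2−M1)/(6·2)=2747/1284, b=Δ1−h1·(2M1+M2)/6=463/1284
seg 2: a=-5, c=M2/2=6315/856, d=(M3−M2)/(6·1)=-9179/2568, b=Δ2−h2·(2M2+M3)/6=5389/1284
seg 3: a=3, c=M3/2=-358/107, d=(M4−M3)/(6·3)=2119/7704, b=Δ3−h3·(2M3+M4)/6=21131/2568
seg 4: a=5, c=M4/2=-745/856, d=(M5−M4)/(6·1)=745/2568, b=Δ4−h4·(2M4+M5)/6=-5675/1284
t_q=1/2 → seg 0, τ=1/2; S=-5+14945/2568·τ+0·τ²+-4673/2568·τ³=-15871/6848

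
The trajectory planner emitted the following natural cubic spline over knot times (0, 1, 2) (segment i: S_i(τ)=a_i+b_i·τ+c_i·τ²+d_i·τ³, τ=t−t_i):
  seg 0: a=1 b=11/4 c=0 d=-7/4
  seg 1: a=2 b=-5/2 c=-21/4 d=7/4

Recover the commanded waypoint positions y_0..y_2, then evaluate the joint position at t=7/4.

y_0=1 y_1=2 y_2=-4
S(7/4) = -535/256

y_0 = S_0(0) = a_0 = 1
y_1 = S_1(0) = a_1 = 2
y_2 = S_1(1) = -4
t_q=7/4 is in segment 1 (τ=3/4); S_1(τ)=-535/256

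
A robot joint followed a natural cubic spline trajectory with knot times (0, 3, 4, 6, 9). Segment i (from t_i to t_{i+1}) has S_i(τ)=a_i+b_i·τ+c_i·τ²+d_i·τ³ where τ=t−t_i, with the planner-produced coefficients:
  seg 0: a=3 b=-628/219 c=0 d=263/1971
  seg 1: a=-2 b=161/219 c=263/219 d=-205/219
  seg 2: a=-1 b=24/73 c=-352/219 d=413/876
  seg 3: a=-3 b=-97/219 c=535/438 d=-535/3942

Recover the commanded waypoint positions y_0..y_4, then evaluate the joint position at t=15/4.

y_0=3 y_1=-2 y_2=-1 y_3=-3 y_4=3
S(15/4) = -5457/4672

y_0 = S_0(0) = a_0 = 3
y_1 = S_1(0) = a_1 = -2
y_2 = S_2(0) = a_2 = -1
y_3 = S_3(0) = a_3 = -3
y_4 = S_3(3) = 3
t_q=15/4 is in segment 1 (τ=3/4); S_1(τ)=-5457/4672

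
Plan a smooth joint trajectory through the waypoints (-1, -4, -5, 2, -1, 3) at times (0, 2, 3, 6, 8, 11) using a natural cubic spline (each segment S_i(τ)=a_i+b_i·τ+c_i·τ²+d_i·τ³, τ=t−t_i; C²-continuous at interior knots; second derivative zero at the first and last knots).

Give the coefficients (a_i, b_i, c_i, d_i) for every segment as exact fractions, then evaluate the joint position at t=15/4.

  seg 0: a=-1 b=-1433/993 c=0 d=-113/7944
  seg 1: a=-4 b=-3205/1986 c=-113/1324 d=2777/3972
  seg 2: a=-5 b=1243/3972 c=666/331 d=-5317/11916
  seg 3: a=2 b=671/1986 c=-2653/1324 d=4309/7944
  seg 4: a=-1 b=-1160/993 c=414/331 d=-46/331
S(15/4) = -323839/84736

Δ: Δ0=-3/2, Δ1=-1, Δ2=7/3, Δ3=-3/2, Δ4=4/3
row 1: diag=6, rhs=3; c'=1/6, d'=1/2
row 2: denom=8−1·1/6=47/6; d'=(20−1·1/2)/(47/6)=117/47
row 3: denom=10−3·18/47=416/47; d'=(-23−3·117/47)/(416/47)=-179/52
row 4: denom=10−2·47/208=993/104; d'=(17−2·-179/52)/(993/104)=828/331
back: M4=828/331
back: M3=-179/52−47/208·828/331=-2653/662
back: M2=117/47−18/47·-2653/662=1332/331
back: M1=1/2−1/6·1332/331=-113/662
M: M0=0, M1=-113/662, M2=1332/331, M3=-2653/662, M4=828/331, M5=0
seg 0: a=-1, c=M0/2=0, d=(M1−M0)/(6·2)=-113/7944, b=Δ0−h0·(2M0+M1)/6=-1433/993
seg 1: a=-4, c=M1/2=-113/1324, d=(M2−M1)/(6·1)=2777/3972, b=Δ1−h1·(2M1+M2)/6=-3205/1986
seg 2: a=-5, c=M2/2=666/331, d=(M3−M2)/(6·3)=-5317/11916, b=Δ2−h2·(2M2+M3)/6=1243/3972
seg 3: a=2, c=M3/2=-2653/1324, d=(M4−M3)/(6·2)=4309/7944, b=Δ3−h3·(2M3+M4)/6=671/1986
seg 4: a=-1, c=M4/2=414/331, d=(M5−M4)/(6·3)=-46/331, b=Δ4−h4·(2M4+M5)/6=-1160/993
t_q=15/4 → seg 2, τ=3/4; S=-5+1243/3972·τ+666/331·τ²+-5317/11916·τ³=-323839/84736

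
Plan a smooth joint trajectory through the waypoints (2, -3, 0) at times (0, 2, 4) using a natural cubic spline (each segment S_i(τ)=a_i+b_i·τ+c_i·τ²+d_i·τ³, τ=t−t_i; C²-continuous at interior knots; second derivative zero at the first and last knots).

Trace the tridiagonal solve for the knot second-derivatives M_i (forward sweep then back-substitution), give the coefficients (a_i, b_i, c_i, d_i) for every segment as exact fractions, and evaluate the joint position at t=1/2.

Δ: Δ0=-5/2, Δ1=3/2
row 1: diag=8, rhs=24; c'=1/4, d'=3
back: M1=3
M: M0=0, M1=3, M2=0
seg 0: a=2, c=M0/2=0, d=(M1−M0)/(6·2)=1/4, b=Δ0−h0·(2M0+M1)/6=-7/2
seg 1: a=-3, c=M1/2=3/2, d=(M2−M1)/(6·2)=-1/4, b=Δ1−h1·(2M1+M2)/6=-1/2
t_q=1/2 → seg 0, τ=1/2; S=2+-7/2·τ+0·τ²+1/4·τ³=9/32

  seg 0: a=2 b=-7/2 c=0 d=1/4
  seg 1: a=-3 b=-1/2 c=3/2 d=-1/4
S(1/2) = 9/32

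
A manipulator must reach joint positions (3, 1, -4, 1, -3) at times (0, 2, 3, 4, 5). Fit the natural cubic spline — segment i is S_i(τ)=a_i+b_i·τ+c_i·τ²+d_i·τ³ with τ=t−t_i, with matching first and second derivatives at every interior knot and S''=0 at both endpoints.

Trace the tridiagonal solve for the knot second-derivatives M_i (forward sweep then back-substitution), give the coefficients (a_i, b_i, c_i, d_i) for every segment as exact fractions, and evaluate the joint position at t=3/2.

Δ: Δ0=-1, Δ1=-5, Δ2=5, Δ3=-4
row 1: diag=6, rhs=-24; c'=1/6, d'=-4
row 2: denom=4−1·1/6=23/6; d'=(60−1·-4)/(23/6)=384/23
row 3: denom=4−1·6/23=86/23; d'=(-54−1·384/23)/(86/23)=-813/43
back: M3=-813/43
back: M2=384/23−6/23·-813/43=930/43
back: M1=-4−1/6·930/43=-327/43
M: M0=0, M1=-327/43, M2=930/43, M3=-813/43, M4=0
seg 0: a=3, c=M0/2=0, d=(M1−M0)/(6·2)=-109/172, b=Δ0−h0·(2M0+M1)/6=66/43
seg 1: a=1, c=M1/2=-327/86, d=(M2−M1)/(6·1)=419/86, b=Δ1−h1·(2M1+M2)/6=-261/43
seg 2: a=-4, c=M2/2=465/43, d=(M3−M2)/(6·1)=-581/86, b=Δ2−h2·(2M2+M3)/6=81/86
seg 3: a=1, c=M3/2=-813/86, d=(M4−M3)/(6·1)=271/86, b=Δ3−h3·(2M3+M4)/6=99/43
t_q=3/2 → seg 0, τ=3/2; S=3+66/43·τ+0·τ²+-109/172·τ³=4353/1376

  seg 0: a=3 b=66/43 c=0 d=-109/172
  seg 1: a=1 b=-261/43 c=-327/86 d=419/86
  seg 2: a=-4 b=81/86 c=465/43 d=-581/86
  seg 3: a=1 b=99/43 c=-813/86 d=271/86
S(3/2) = 4353/1376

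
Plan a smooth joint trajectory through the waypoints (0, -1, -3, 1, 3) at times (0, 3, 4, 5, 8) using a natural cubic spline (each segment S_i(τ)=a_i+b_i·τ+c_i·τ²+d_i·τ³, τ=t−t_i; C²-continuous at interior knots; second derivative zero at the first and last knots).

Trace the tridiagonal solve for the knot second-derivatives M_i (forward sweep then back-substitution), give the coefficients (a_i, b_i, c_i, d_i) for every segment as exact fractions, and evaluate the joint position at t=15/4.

Δ: Δ0=-1/3, Δ1=-2, Δ2=4, Δ3=2/3
row 1: diag=8, rhs=-10; c'=1/8, d'=-5/4
row 2: denom=4−1·1/8=31/8; d'=(36−1·-5/4)/(31/8)=298/31
row 3: denom=8−1·8/31=240/31; d'=(-20−1·298/31)/(240/31)=-153/40
back: M3=-153/40
back: M2=298/31−8/31·-153/40=53/5
back: M1=-5/4−1/8·53/5=-103/40
M: M0=0, M1=-103/40, M2=53/5, M3=-153/40, M4=0
seg 0: a=0, c=M0/2=0, d=(M1−M0)/(6·3)=-103/720, b=Δ0−h0·(2M0+M1)/6=229/240
seg 1: a=-1, c=M1/2=-103/80, d=(M2−M1)/(6·1)=527/240, b=Δ1−h1·(2M1+M2)/6=-349/120
seg 2: a=-3, c=M2/2=53/10, d=(M3−M2)/(6·1)=-577/240, b=Δ2−h2·(2M2+M3)/6=53/48
seg 3: a=1, c=M3/2=-153/80, d=(M4−M3)/(6·3)=17/80, b=Δ3−h3·(2M3+M4)/6=539/120
t_q=15/4 → seg 1, τ=3/4; S=-1+-349/120·τ+-103/80·τ²+527/240·τ³=-15253/5120

  seg 0: a=0 b=229/240 c=0 d=-103/720
  seg 1: a=-1 b=-349/120 c=-103/80 d=527/240
  seg 2: a=-3 b=53/48 c=53/10 d=-577/240
  seg 3: a=1 b=539/120 c=-153/80 d=17/80
S(15/4) = -15253/5120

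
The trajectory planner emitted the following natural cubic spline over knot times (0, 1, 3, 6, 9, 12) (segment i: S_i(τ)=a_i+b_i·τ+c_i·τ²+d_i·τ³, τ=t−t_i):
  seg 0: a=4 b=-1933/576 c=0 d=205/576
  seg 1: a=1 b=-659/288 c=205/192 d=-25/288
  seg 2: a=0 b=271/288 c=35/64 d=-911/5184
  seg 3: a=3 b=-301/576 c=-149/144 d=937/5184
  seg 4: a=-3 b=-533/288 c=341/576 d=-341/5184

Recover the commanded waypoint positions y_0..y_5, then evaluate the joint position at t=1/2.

y_0 = S_0(0) = a_0 = 4
y_1 = S_1(0) = a_1 = 1
y_2 = S_2(0) = a_2 = 0
y_3 = S_3(0) = a_3 = 3
y_4 = S_4(0) = a_4 = -3
y_5 = S_4(3) = -5
t_q=1/2 is in segment 0 (τ=1/2); S_0(τ)=3635/1536

y_0=4 y_1=1 y_2=0 y_3=3 y_4=-3 y_5=-5
S(1/2) = 3635/1536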